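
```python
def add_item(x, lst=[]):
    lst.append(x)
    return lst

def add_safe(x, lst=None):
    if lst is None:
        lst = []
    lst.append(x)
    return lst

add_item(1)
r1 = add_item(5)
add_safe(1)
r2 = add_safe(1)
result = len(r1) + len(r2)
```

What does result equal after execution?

Step 1: add_item shares mutable default: after 2 calls, lst = [1, 5], len = 2.
Step 2: add_safe creates fresh list each time: r2 = [1], len = 1.
Step 3: result = 2 + 1 = 3

The answer is 3.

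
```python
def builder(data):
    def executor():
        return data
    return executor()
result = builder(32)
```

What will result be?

Step 1: builder(32) binds parameter data = 32.
Step 2: executor() looks up data in enclosing scope and finds the parameter data = 32.
Step 3: result = 32

The answer is 32.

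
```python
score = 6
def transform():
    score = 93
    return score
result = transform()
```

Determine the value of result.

Step 1: Global score = 6.
Step 2: transform() creates local score = 93, shadowing the global.
Step 3: Returns local score = 93. result = 93

The answer is 93.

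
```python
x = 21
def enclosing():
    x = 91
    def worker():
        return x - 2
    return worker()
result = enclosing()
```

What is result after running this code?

Step 1: enclosing() shadows global x with x = 91.
Step 2: worker() finds x = 91 in enclosing scope, computes 91 - 2 = 89.
Step 3: result = 89

The answer is 89.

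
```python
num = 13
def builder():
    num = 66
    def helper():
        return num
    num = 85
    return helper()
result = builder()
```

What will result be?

Step 1: builder() sets num = 66, then later num = 85.
Step 2: helper() is called after num is reassigned to 85. Closures capture variables by reference, not by value.
Step 3: result = 85

The answer is 85.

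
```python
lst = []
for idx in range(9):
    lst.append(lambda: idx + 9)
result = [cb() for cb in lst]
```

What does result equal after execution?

Step 1: All lambdas capture idx by reference. After the loop, idx = 8.
Step 2: Each call returns 8 + 9 = 17.
Step 3: result = [17, 17, 17, 17, 17, 17, 17, 17, 17]

The answer is [17, 17, 17, 17, 17, 17, 17, 17, 17].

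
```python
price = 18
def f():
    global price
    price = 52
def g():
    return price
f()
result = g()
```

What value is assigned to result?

Step 1: price = 18.
Step 2: f() sets global price = 52.
Step 3: g() reads global price = 52. result = 52

The answer is 52.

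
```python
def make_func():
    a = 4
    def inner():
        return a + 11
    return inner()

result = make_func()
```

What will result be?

Step 1: make_func() defines a = 4.
Step 2: inner() reads a = 4 from enclosing scope, returns 4 + 11 = 15.
Step 3: result = 15

The answer is 15.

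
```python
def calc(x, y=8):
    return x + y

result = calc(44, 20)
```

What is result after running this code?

Step 1: calc(44, 20) overrides default y with 20.
Step 2: Returns 44 + 20 = 64.
Step 3: result = 64

The answer is 64.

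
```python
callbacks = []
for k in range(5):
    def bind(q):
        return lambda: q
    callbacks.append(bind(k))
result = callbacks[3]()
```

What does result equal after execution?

Step 1: bind(k) creates a new scope capturing q = k at call time.
Step 2: callbacks[3] = bind(3), so its lambda captures q = 3.
Step 3: result = 3 (closure factory fixes late binding)

The answer is 3.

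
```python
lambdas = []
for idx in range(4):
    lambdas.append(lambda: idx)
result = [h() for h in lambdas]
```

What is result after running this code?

Step 1: All 4 lambdas share the same variable idx.
Step 2: After the loop, idx = 3.
Step 3: Each call returns 3. result = [3, 3, 3, 3]

The answer is [3, 3, 3, 3].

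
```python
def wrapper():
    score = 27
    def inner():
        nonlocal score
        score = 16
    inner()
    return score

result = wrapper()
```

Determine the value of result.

Step 1: wrapper() sets score = 27.
Step 2: inner() uses nonlocal to reassign score = 16.
Step 3: result = 16

The answer is 16.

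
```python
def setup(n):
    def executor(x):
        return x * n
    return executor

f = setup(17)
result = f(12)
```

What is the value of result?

Step 1: setup(17) creates a closure capturing n = 17.
Step 2: f(12) computes 12 * 17 = 204.
Step 3: result = 204

The answer is 204.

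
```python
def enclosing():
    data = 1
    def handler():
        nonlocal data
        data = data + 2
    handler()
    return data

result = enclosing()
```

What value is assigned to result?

Step 1: enclosing() sets data = 1.
Step 2: handler() uses nonlocal to modify data in enclosing's scope: data = 1 + 2 = 3.
Step 3: enclosing() returns the modified data = 3

The answer is 3.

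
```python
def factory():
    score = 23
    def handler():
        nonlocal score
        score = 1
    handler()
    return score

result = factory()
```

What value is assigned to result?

Step 1: factory() sets score = 23.
Step 2: handler() uses nonlocal to reassign score = 1.
Step 3: result = 1

The answer is 1.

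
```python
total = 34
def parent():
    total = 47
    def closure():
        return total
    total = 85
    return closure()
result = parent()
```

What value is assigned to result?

Step 1: parent() sets total = 47, then later total = 85.
Step 2: closure() is called after total is reassigned to 85. Closures capture variables by reference, not by value.
Step 3: result = 85

The answer is 85.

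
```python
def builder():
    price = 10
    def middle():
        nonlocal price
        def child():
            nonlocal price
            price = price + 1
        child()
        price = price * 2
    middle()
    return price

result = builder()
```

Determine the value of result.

Step 1: price = 10.
Step 2: child() adds 1: price = 10 + 1 = 11.
Step 3: middle() doubles: price = 11 * 2 = 22.
Step 4: result = 22

The answer is 22.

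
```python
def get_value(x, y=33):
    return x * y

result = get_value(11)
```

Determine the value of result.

Step 1: get_value(11) uses default y = 33.
Step 2: Returns 11 * 33 = 363.
Step 3: result = 363

The answer is 363.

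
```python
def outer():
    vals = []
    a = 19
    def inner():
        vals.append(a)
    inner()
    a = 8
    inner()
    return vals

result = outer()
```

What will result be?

Step 1: a = 19. inner() appends current a to vals.
Step 2: First inner(): appends 19. Then a = 8.
Step 3: Second inner(): appends 8 (closure sees updated a). result = [19, 8]

The answer is [19, 8].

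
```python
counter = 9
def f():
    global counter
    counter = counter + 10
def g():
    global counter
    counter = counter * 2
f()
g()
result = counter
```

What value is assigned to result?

Step 1: counter = 9.
Step 2: f() adds 10: counter = 9 + 10 = 19.
Step 3: g() doubles: counter = 19 * 2 = 38.
Step 4: result = 38

The answer is 38.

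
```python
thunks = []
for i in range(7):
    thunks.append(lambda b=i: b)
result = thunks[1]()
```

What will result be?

Step 1: Default argument b=i captures i's value at each iteration.
Step 2: thunks[1] captured b = 1 when i was 1.
Step 3: result = 1

The answer is 1.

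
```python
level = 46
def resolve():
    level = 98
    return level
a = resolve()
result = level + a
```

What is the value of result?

Step 1: Global level = 46. resolve() returns local level = 98.
Step 2: a = 98. Global level still = 46.
Step 3: result = 46 + 98 = 144

The answer is 144.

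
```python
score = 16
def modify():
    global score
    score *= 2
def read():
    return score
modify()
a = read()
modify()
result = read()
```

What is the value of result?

Step 1: score = 16.
Step 2: First modify(): score = 16 * 2 = 32.
Step 3: Second modify(): score = 32 * 2 = 64.
Step 4: read() returns 64

The answer is 64.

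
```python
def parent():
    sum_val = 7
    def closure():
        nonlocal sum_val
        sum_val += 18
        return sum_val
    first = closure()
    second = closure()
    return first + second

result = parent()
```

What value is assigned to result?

Step 1: sum_val starts at 7.
Step 2: First call: sum_val = 7 + 18 = 25, returns 25.
Step 3: Second call: sum_val = 25 + 18 = 43, returns 43.
Step 4: result = 25 + 43 = 68

The answer is 68.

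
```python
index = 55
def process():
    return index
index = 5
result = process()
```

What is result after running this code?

Step 1: index is first set to 55, then reassigned to 5.
Step 2: process() is called after the reassignment, so it looks up the current global index = 5.
Step 3: result = 5

The answer is 5.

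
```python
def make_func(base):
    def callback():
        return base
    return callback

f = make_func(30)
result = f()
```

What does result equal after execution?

Step 1: make_func(30) creates closure capturing base = 30.
Step 2: f() returns the captured base = 30.
Step 3: result = 30

The answer is 30.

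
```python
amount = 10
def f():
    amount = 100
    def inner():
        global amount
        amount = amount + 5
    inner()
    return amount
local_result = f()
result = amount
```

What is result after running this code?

Step 1: Global amount = 10. f() creates local amount = 100.
Step 2: inner() declares global amount and adds 5: global amount = 10 + 5 = 15.
Step 3: f() returns its local amount = 100 (unaffected by inner).
Step 4: result = global amount = 15

The answer is 15.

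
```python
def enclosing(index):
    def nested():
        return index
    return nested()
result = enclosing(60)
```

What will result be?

Step 1: enclosing(60) binds parameter index = 60.
Step 2: nested() looks up index in enclosing scope and finds the parameter index = 60.
Step 3: result = 60

The answer is 60.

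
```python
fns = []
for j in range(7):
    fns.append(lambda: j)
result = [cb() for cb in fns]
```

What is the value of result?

Step 1: All 7 lambdas share the same variable j.
Step 2: After the loop, j = 6.
Step 3: Each call returns 6. result = [6, 6, 6, 6, 6, 6, 6]

The answer is [6, 6, 6, 6, 6, 6, 6].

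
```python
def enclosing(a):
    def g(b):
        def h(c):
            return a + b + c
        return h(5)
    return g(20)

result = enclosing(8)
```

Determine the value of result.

Step 1: a = 8, b = 20, c = 5 across three nested scopes.
Step 2: h() accesses all three via LEGB rule.
Step 3: result = 8 + 20 + 5 = 33

The answer is 33.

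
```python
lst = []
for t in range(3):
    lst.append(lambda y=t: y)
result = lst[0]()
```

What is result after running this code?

Step 1: Default argument y=t captures t's value at each iteration.
Step 2: lst[0] captured y = 0 when t was 0.
Step 3: result = 0

The answer is 0.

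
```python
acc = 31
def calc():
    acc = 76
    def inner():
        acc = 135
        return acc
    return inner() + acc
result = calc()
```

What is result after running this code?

Step 1: calc() has local acc = 76. inner() has local acc = 135.
Step 2: inner() returns its local acc = 135.
Step 3: calc() returns 135 + its own acc (76) = 211

The answer is 211.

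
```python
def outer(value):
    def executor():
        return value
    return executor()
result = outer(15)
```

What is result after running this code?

Step 1: outer(15) binds parameter value = 15.
Step 2: executor() looks up value in enclosing scope and finds the parameter value = 15.
Step 3: result = 15

The answer is 15.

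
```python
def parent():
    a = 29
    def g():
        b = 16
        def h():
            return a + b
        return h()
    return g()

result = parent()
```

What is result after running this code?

Step 1: parent() defines a = 29. g() defines b = 16.
Step 2: h() accesses both from enclosing scopes: a = 29, b = 16.
Step 3: result = 29 + 16 = 45

The answer is 45.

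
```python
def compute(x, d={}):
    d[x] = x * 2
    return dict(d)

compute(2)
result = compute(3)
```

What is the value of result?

Step 1: Mutable default dict is shared across calls.
Step 2: First call adds 2: 4. Second call adds 3: 6.
Step 3: result = {2: 4, 3: 6}

The answer is {2: 4, 3: 6}.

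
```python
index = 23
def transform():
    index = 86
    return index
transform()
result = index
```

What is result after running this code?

Step 1: Global index = 23.
Step 2: transform() creates local index = 86 (shadow, not modification).
Step 3: After transform() returns, global index is unchanged. result = 23

The answer is 23.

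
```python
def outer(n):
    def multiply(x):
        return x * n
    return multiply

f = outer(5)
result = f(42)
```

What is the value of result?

Step 1: outer(5) returns multiply closure with n = 5.
Step 2: f(42) computes 42 * 5 = 210.
Step 3: result = 210

The answer is 210.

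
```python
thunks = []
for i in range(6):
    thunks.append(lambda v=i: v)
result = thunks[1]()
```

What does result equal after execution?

Step 1: Default argument v=i captures i's value at each iteration.
Step 2: thunks[1] captured v = 1 when i was 1.
Step 3: result = 1

The answer is 1.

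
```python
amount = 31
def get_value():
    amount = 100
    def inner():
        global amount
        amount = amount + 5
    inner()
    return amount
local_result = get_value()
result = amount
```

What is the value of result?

Step 1: Global amount = 31. get_value() creates local amount = 100.
Step 2: inner() declares global amount and adds 5: global amount = 31 + 5 = 36.
Step 3: get_value() returns its local amount = 100 (unaffected by inner).
Step 4: result = global amount = 36

The answer is 36.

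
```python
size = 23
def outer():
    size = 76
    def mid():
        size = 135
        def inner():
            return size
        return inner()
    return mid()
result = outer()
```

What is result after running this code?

Step 1: Three levels of shadowing: global 23, outer 76, mid 135.
Step 2: inner() finds size = 135 in enclosing mid() scope.
Step 3: result = 135

The answer is 135.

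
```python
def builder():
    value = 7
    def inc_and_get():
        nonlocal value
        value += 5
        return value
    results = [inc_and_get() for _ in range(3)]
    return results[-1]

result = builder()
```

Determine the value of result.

Step 1: value = 7.
Step 2: Three calls to inc_and_get(), each adding 5.
Step 3: Last value = 7 + 5 * 3 = 22

The answer is 22.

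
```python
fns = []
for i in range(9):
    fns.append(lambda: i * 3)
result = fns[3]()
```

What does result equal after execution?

Step 1: All lambdas reference the same variable i (late binding).
Step 2: After the loop, i = 8. Every lambda returns i * 3.
Step 3: fns[3]() = 8 * 3 = 24

The answer is 24.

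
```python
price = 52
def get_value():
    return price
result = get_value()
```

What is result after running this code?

Step 1: price = 52 is defined in the global scope.
Step 2: get_value() looks up price. No local price exists, so Python checks the global scope via LEGB rule and finds price = 52.
Step 3: result = 52

The answer is 52.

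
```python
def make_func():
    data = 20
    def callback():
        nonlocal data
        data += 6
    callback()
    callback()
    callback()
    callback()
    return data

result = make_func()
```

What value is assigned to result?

Step 1: data starts at 20.
Step 2: callback() is called 4 times, each adding 6.
Step 3: data = 20 + 6 * 4 = 44

The answer is 44.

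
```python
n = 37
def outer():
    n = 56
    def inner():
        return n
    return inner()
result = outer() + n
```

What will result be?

Step 1: Global n = 37. outer() shadows with n = 56.
Step 2: inner() returns enclosing n = 56. outer() = 56.
Step 3: result = 56 + global n (37) = 93

The answer is 93.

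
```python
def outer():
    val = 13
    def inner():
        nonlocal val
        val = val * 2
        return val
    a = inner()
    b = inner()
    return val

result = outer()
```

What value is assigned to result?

Step 1: val starts at 13.
Step 2: First inner(): val = 13 * 2 = 26.
Step 3: Second inner(): val = 26 * 2 = 52.
Step 4: result = 52

The answer is 52.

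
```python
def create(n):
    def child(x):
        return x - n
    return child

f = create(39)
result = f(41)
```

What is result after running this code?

Step 1: create(39) creates a closure capturing n = 39.
Step 2: f(41) computes 41 - 39 = 2.
Step 3: result = 2

The answer is 2.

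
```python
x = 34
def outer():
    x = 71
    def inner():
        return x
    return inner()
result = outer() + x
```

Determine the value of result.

Step 1: Global x = 34. outer() shadows with x = 71.
Step 2: inner() returns enclosing x = 71. outer() = 71.
Step 3: result = 71 + global x (34) = 105

The answer is 105.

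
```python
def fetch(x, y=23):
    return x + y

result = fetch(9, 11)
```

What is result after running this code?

Step 1: fetch(9, 11) overrides default y with 11.
Step 2: Returns 9 + 11 = 20.
Step 3: result = 20

The answer is 20.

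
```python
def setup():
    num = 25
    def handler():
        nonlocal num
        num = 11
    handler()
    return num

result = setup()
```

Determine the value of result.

Step 1: setup() sets num = 25.
Step 2: handler() uses nonlocal to reassign num = 11.
Step 3: result = 11

The answer is 11.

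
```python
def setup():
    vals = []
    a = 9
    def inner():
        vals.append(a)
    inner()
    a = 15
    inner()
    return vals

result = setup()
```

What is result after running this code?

Step 1: a = 9. inner() appends current a to vals.
Step 2: First inner(): appends 9. Then a = 15.
Step 3: Second inner(): appends 15 (closure sees updated a). result = [9, 15]

The answer is [9, 15].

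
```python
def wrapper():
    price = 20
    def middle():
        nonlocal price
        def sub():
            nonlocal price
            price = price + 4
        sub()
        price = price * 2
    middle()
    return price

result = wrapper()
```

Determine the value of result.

Step 1: price = 20.
Step 2: sub() adds 4: price = 20 + 4 = 24.
Step 3: middle() doubles: price = 24 * 2 = 48.
Step 4: result = 48

The answer is 48.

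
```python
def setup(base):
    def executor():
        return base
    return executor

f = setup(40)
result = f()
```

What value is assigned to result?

Step 1: setup(40) creates closure capturing base = 40.
Step 2: f() returns the captured base = 40.
Step 3: result = 40

The answer is 40.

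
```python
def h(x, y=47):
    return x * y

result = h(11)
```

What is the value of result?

Step 1: h(11) uses default y = 47.
Step 2: Returns 11 * 47 = 517.
Step 3: result = 517

The answer is 517.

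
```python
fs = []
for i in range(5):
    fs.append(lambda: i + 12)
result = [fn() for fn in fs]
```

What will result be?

Step 1: All lambdas capture i by reference. After the loop, i = 4.
Step 2: Each call returns 4 + 12 = 16.
Step 3: result = [16, 16, 16, 16, 16]

The answer is [16, 16, 16, 16, 16].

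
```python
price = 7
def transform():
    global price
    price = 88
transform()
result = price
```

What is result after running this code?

Step 1: price = 7 globally.
Step 2: transform() declares global price and sets it to 88.
Step 3: After transform(), global price = 88. result = 88

The answer is 88.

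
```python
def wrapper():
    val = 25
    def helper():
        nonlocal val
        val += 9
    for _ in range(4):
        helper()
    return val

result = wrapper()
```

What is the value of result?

Step 1: val = 25.
Step 2: helper() is called 4 times in a loop, each adding 9 via nonlocal.
Step 3: val = 25 + 9 * 4 = 61

The answer is 61.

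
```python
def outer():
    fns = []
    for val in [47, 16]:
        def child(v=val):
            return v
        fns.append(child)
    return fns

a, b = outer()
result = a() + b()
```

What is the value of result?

Step 1: Default argument v=val captures val at each iteration.
Step 2: a() returns 47 (captured at first iteration), b() returns 16 (captured at second).
Step 3: result = 47 + 16 = 63

The answer is 63.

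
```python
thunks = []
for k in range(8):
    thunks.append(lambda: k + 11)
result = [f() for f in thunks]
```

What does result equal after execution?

Step 1: All lambdas capture k by reference. After the loop, k = 7.
Step 2: Each call returns 7 + 11 = 18.
Step 3: result = [18, 18, 18, 18, 18, 18, 18, 18]

The answer is [18, 18, 18, 18, 18, 18, 18, 18].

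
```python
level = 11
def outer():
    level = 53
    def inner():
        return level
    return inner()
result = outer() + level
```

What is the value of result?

Step 1: Global level = 11. outer() shadows with level = 53.
Step 2: inner() returns enclosing level = 53. outer() = 53.
Step 3: result = 53 + global level (11) = 64

The answer is 64.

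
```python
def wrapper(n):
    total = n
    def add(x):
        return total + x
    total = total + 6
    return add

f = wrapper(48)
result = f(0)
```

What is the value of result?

Step 1: wrapper(48) sets total = 48, then total = 48 + 6 = 54.
Step 2: Closures capture by reference, so add sees total = 54.
Step 3: f(0) returns 54 + 0 = 54

The answer is 54.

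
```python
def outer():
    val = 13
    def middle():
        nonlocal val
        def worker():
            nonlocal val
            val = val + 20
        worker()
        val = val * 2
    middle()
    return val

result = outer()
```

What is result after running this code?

Step 1: val = 13.
Step 2: worker() adds 20: val = 13 + 20 = 33.
Step 3: middle() doubles: val = 33 * 2 = 66.
Step 4: result = 66

The answer is 66.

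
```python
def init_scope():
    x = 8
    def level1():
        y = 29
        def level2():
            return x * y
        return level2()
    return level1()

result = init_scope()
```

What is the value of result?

Step 1: x = 8 in init_scope. y = 29 in level1.
Step 2: level2() reads x = 8 and y = 29 from enclosing scopes.
Step 3: result = 8 * 29 = 232

The answer is 232.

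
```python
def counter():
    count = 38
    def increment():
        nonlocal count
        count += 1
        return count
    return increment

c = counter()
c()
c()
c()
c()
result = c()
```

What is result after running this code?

Step 1: counter() creates closure with count = 38.
Step 2: Each c() call increments count via nonlocal. After 5 calls: 38 + 5 = 43.
Step 3: result = 43

The answer is 43.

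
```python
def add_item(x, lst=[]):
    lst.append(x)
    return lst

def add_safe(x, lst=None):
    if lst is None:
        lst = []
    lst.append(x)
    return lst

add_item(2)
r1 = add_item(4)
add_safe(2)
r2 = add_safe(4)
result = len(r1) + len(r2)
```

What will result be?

Step 1: add_item shares mutable default: after 2 calls, lst = [2, 4], len = 2.
Step 2: add_safe creates fresh list each time: r2 = [4], len = 1.
Step 3: result = 2 + 1 = 3

The answer is 3.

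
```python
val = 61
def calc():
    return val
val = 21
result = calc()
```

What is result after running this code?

Step 1: val is first set to 61, then reassigned to 21.
Step 2: calc() is called after the reassignment, so it looks up the current global val = 21.
Step 3: result = 21

The answer is 21.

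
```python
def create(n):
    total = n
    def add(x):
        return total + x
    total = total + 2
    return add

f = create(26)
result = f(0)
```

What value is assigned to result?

Step 1: create(26) sets total = 26, then total = 26 + 2 = 28.
Step 2: Closures capture by reference, so add sees total = 28.
Step 3: f(0) returns 28 + 0 = 28

The answer is 28.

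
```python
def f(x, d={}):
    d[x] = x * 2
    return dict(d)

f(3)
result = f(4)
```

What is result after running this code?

Step 1: Mutable default dict is shared across calls.
Step 2: First call adds 3: 6. Second call adds 4: 8.
Step 3: result = {3: 6, 4: 8}

The answer is {3: 6, 4: 8}.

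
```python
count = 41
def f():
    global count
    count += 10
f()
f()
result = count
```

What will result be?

Step 1: count = 41.
Step 2: First f(): count = 41 + 10 = 51.
Step 3: Second f(): count = 51 + 10 = 61. result = 61

The answer is 61.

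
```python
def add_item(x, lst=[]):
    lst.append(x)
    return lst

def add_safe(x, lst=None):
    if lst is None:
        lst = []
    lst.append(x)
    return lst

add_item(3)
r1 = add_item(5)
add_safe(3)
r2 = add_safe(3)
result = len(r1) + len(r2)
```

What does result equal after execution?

Step 1: add_item shares mutable default: after 2 calls, lst = [3, 5], len = 2.
Step 2: add_safe creates fresh list each time: r2 = [3], len = 1.
Step 3: result = 2 + 1 = 3

The answer is 3.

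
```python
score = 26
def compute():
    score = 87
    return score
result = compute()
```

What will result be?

Step 1: Global score = 26.
Step 2: compute() creates local score = 87, shadowing the global.
Step 3: Returns local score = 87. result = 87

The answer is 87.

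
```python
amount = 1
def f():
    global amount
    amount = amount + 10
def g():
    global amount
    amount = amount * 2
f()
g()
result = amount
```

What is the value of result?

Step 1: amount = 1.
Step 2: f() adds 10: amount = 1 + 10 = 11.
Step 3: g() doubles: amount = 11 * 2 = 22.
Step 4: result = 22

The answer is 22.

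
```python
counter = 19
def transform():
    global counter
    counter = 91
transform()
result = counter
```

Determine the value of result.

Step 1: counter = 19 globally.
Step 2: transform() declares global counter and sets it to 91.
Step 3: After transform(), global counter = 91. result = 91

The answer is 91.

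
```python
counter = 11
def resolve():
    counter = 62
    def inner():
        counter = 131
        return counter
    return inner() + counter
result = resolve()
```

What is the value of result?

Step 1: resolve() has local counter = 62. inner() has local counter = 131.
Step 2: inner() returns its local counter = 131.
Step 3: resolve() returns 131 + its own counter (62) = 193

The answer is 193.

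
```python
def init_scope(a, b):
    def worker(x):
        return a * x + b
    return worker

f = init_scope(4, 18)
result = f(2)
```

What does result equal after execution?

Step 1: init_scope(4, 18) captures a = 4, b = 18.
Step 2: f(2) computes 4 * 2 + 18 = 26.
Step 3: result = 26

The answer is 26.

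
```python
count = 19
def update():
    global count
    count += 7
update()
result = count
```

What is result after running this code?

Step 1: count = 19 globally.
Step 2: update() modifies global count: count += 7 = 26.
Step 3: result = 26

The answer is 26.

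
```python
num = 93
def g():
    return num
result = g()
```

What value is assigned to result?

Step 1: num = 93 is defined in the global scope.
Step 2: g() looks up num. No local num exists, so Python checks the global scope via LEGB rule and finds num = 93.
Step 3: result = 93

The answer is 93.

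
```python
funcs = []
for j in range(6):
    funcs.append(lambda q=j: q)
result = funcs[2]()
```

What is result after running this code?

Step 1: Default argument q=j captures j's value at each iteration.
Step 2: funcs[2] captured q = 2 when j was 2.
Step 3: result = 2

The answer is 2.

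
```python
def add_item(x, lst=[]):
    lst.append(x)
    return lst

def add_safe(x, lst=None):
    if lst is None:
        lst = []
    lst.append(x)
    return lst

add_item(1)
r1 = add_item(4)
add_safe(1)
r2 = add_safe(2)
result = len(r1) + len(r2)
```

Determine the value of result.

Step 1: add_item shares mutable default: after 2 calls, lst = [1, 4], len = 2.
Step 2: add_safe creates fresh list each time: r2 = [2], len = 1.
Step 3: result = 2 + 1 = 3

The answer is 3.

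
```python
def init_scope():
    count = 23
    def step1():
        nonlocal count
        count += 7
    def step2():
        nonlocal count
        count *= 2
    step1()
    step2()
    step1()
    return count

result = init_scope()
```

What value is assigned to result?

Step 1: count = 23.
Step 2: step1(): count = 23 + 7 = 30.
Step 3: step2(): count = 30 * 2 = 60.
Step 4: step1(): count = 60 + 7 = 67. result = 67

The answer is 67.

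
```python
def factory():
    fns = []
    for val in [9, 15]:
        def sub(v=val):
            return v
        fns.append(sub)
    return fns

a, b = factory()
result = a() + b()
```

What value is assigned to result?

Step 1: Default argument v=val captures val at each iteration.
Step 2: a() returns 9 (captured at first iteration), b() returns 15 (captured at second).
Step 3: result = 9 + 15 = 24

The answer is 24.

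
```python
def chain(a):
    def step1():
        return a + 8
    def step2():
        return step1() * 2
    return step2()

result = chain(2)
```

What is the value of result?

Step 1: chain(2) captures a = 2.
Step 2: step2() calls step1() which returns 2 + 8 = 10.
Step 3: step2() returns 10 * 2 = 20

The answer is 20.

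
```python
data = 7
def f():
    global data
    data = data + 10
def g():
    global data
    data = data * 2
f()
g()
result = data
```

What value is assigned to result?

Step 1: data = 7.
Step 2: f() adds 10: data = 7 + 10 = 17.
Step 3: g() doubles: data = 17 * 2 = 34.
Step 4: result = 34

The answer is 34.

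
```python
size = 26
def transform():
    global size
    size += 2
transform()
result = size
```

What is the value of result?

Step 1: size = 26 globally.
Step 2: transform() modifies global size: size += 2 = 28.
Step 3: result = 28

The answer is 28.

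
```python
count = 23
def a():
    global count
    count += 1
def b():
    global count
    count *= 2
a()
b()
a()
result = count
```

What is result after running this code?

Step 1: count = 23.
Step 2: a(): count = 23 + 1 = 24.
Step 3: b(): count = 24 * 2 = 48.
Step 4: a(): count = 48 + 1 = 49

The answer is 49.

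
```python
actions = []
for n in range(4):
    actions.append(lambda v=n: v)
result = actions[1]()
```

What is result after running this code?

Step 1: Default argument v=n captures n's value at each iteration.
Step 2: actions[1] captured v = 1 when n was 1.
Step 3: result = 1

The answer is 1.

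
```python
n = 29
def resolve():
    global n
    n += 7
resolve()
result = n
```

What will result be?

Step 1: n = 29 globally.
Step 2: resolve() modifies global n: n += 7 = 36.
Step 3: result = 36

The answer is 36.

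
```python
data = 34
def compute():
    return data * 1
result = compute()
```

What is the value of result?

Step 1: data = 34 is defined globally.
Step 2: compute() looks up data from global scope = 34, then computes 34 * 1 = 34.
Step 3: result = 34

The answer is 34.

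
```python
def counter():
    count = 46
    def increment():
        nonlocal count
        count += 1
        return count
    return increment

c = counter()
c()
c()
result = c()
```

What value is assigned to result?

Step 1: counter() creates closure with count = 46.
Step 2: Each c() call increments count via nonlocal. After 3 calls: 46 + 3 = 49.
Step 3: result = 49

The answer is 49.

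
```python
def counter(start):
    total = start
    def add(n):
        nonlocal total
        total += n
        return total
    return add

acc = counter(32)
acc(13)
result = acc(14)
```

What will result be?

Step 1: counter(32) creates closure with total = 32.
Step 2: First acc(13): total = 32 + 13 = 45.
Step 3: Second acc(14): total = 45 + 14 = 59. result = 59

The answer is 59.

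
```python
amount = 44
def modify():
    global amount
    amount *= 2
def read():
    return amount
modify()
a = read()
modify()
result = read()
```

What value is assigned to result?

Step 1: amount = 44.
Step 2: First modify(): amount = 44 * 2 = 88.
Step 3: Second modify(): amount = 88 * 2 = 176.
Step 4: read() returns 176

The answer is 176.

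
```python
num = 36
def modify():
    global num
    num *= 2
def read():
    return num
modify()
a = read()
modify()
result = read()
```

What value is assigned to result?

Step 1: num = 36.
Step 2: First modify(): num = 36 * 2 = 72.
Step 3: Second modify(): num = 72 * 2 = 144.
Step 4: read() returns 144

The answer is 144.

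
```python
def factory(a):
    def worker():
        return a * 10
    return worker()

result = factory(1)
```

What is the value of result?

Step 1: factory(1) binds parameter a = 1.
Step 2: worker() accesses a = 1 from enclosing scope.
Step 3: result = 1 * 10 = 10

The answer is 10.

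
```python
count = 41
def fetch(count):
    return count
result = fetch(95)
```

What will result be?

Step 1: Global count = 41.
Step 2: fetch(95) takes parameter count = 95, which shadows the global.
Step 3: result = 95

The answer is 95.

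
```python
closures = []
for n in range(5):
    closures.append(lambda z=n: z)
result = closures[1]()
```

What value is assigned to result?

Step 1: Default argument z=n captures n's value at each iteration.
Step 2: closures[1] captured z = 1 when n was 1.
Step 3: result = 1

The answer is 1.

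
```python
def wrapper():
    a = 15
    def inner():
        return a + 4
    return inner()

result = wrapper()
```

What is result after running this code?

Step 1: wrapper() defines a = 15.
Step 2: inner() reads a = 15 from enclosing scope, returns 15 + 4 = 19.
Step 3: result = 19

The answer is 19.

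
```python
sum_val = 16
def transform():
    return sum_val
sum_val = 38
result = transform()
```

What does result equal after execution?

Step 1: sum_val is first set to 16, then reassigned to 38.
Step 2: transform() is called after the reassignment, so it looks up the current global sum_val = 38.
Step 3: result = 38

The answer is 38.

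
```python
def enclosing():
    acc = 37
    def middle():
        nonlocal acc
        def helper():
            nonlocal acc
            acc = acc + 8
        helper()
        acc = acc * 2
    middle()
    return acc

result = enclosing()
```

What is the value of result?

Step 1: acc = 37.
Step 2: helper() adds 8: acc = 37 + 8 = 45.
Step 3: middle() doubles: acc = 45 * 2 = 90.
Step 4: result = 90

The answer is 90.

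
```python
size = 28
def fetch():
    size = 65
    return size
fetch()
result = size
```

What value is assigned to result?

Step 1: size = 28 globally.
Step 2: fetch() creates a LOCAL size = 65 (no global keyword!).
Step 3: The global size is unchanged. result = 28

The answer is 28.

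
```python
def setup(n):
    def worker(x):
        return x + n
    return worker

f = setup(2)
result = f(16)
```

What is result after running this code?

Step 1: setup(2) creates a closure that captures n = 2.
Step 2: f(16) calls the closure with x = 16, returning 16 + 2 = 18.
Step 3: result = 18

The answer is 18.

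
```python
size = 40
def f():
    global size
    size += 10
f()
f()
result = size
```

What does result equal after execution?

Step 1: size = 40.
Step 2: First f(): size = 40 + 10 = 50.
Step 3: Second f(): size = 50 + 10 = 60. result = 60

The answer is 60.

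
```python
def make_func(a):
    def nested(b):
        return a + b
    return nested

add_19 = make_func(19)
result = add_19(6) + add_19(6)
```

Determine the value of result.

Step 1: add_19 captures a = 19.
Step 2: add_19(6) = 19 + 6 = 25, called twice.
Step 3: result = 25 + 25 = 50

The answer is 50.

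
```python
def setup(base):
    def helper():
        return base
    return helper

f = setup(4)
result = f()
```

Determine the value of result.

Step 1: setup(4) creates closure capturing base = 4.
Step 2: f() returns the captured base = 4.
Step 3: result = 4

The answer is 4.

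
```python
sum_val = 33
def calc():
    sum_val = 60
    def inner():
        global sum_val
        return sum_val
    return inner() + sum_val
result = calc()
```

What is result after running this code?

Step 1: Global sum_val = 33. calc() shadows with local sum_val = 60.
Step 2: inner() uses global keyword, so inner() returns global sum_val = 33.
Step 3: calc() returns 33 + 60 = 93

The answer is 93.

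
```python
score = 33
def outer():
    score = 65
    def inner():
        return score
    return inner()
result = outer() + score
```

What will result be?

Step 1: Global score = 33. outer() shadows with score = 65.
Step 2: inner() returns enclosing score = 65. outer() = 65.
Step 3: result = 65 + global score (33) = 98

The answer is 98.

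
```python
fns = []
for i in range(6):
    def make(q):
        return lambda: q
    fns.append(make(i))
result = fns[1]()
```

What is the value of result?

Step 1: make(i) creates a new scope capturing q = i at call time.
Step 2: fns[1] = make(1), so its lambda captures q = 1.
Step 3: result = 1 (closure factory fixes late binding)

The answer is 1.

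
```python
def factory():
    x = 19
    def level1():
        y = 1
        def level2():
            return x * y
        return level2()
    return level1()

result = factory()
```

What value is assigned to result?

Step 1: x = 19 in factory. y = 1 in level1.
Step 2: level2() reads x = 19 and y = 1 from enclosing scopes.
Step 3: result = 19 * 1 = 19

The answer is 19.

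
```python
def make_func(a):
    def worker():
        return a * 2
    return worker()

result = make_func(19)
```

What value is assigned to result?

Step 1: make_func(19) binds parameter a = 19.
Step 2: worker() accesses a = 19 from enclosing scope.
Step 3: result = 19 * 2 = 38

The answer is 38.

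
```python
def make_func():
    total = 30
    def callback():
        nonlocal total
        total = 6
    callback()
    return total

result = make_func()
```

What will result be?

Step 1: make_func() sets total = 30.
Step 2: callback() uses nonlocal to reassign total = 6.
Step 3: result = 6

The answer is 6.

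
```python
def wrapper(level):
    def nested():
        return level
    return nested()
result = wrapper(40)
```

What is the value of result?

Step 1: wrapper(40) binds parameter level = 40.
Step 2: nested() looks up level in enclosing scope and finds the parameter level = 40.
Step 3: result = 40

The answer is 40.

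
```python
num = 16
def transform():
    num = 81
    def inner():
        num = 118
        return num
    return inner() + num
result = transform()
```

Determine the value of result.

Step 1: transform() has local num = 81. inner() has local num = 118.
Step 2: inner() returns its local num = 118.
Step 3: transform() returns 118 + its own num (81) = 199

The answer is 199.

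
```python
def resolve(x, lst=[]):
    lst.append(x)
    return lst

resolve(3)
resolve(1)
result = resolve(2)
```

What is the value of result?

Step 1: Mutable default argument gotcha! The list [] is created once.
Step 2: Each call appends to the SAME list: [3], [3, 1], [3, 1, 2].
Step 3: result = [3, 1, 2]

The answer is [3, 1, 2].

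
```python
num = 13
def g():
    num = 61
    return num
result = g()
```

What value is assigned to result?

Step 1: Global num = 13.
Step 2: g() creates local num = 61, shadowing the global.
Step 3: Returns local num = 61. result = 61

The answer is 61.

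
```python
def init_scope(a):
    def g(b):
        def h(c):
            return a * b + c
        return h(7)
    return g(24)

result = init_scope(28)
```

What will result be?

Step 1: a = 28, b = 24, c = 7.
Step 2: h() computes a * b + c = 28 * 24 + 7 = 679.
Step 3: result = 679

The answer is 679.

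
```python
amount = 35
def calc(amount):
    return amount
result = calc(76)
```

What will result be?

Step 1: Global amount = 35.
Step 2: calc(76) takes parameter amount = 76, which shadows the global.
Step 3: result = 76

The answer is 76.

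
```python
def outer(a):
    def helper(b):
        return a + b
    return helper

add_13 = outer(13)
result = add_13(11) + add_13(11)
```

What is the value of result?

Step 1: add_13 captures a = 13.
Step 2: add_13(11) = 13 + 11 = 24, called twice.
Step 3: result = 24 + 24 = 48

The answer is 48.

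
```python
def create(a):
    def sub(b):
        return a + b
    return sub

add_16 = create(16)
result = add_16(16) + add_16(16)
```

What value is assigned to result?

Step 1: add_16 captures a = 16.
Step 2: add_16(16) = 16 + 16 = 32, called twice.
Step 3: result = 32 + 32 = 64

The answer is 64.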